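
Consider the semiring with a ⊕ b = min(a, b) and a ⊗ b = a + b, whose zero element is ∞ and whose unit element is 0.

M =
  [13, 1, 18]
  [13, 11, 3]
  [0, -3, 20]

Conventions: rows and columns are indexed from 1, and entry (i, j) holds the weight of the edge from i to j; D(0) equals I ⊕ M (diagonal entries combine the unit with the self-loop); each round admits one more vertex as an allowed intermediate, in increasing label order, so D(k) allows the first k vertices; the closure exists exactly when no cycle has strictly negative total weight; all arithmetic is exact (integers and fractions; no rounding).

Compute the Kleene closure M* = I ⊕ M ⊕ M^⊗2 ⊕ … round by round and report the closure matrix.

D(0):
  [0, 1, 18]
  [13, 0, 3]
  [0, -3, 0]
D(1):
  [0, 1, 18]
  [13, 0, 3]
  [0, -3, 0]
D(2):
  [0, 1, 4]
  [13, 0, 3]
  [0, -3, 0]
D(3):
  [0, 1, 4]
  [3, 0, 3]
  [0, -3, 0]
Answer: M* = [[0, 1, 4], [3, 0, 3], [0, -3, 0]]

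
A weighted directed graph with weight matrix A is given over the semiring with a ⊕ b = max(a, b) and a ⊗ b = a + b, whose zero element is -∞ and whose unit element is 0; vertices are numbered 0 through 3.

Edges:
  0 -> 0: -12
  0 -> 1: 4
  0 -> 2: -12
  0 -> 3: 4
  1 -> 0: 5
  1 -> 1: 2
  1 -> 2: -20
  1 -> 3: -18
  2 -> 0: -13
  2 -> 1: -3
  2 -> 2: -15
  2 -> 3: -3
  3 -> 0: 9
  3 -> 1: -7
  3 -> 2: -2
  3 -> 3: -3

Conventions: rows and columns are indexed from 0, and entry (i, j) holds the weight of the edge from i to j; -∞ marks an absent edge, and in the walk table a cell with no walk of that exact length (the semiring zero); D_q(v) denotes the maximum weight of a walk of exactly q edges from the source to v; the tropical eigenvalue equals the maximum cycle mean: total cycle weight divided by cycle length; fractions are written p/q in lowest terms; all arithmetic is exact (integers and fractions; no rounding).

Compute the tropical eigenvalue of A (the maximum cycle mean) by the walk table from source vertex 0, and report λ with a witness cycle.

q=0: [0, -∞, -∞, -∞]
q=1: [-12, 4, -12, 4]
q=2: [13, 6, 2, 1]
q=3: [11, 17, 1, 17]
q=4: [26, 19, 15, 15]
Optimal cycle mean attained by: cycle 0->3->0, total 4 + 9, length 2.
Answer: λ = 13/2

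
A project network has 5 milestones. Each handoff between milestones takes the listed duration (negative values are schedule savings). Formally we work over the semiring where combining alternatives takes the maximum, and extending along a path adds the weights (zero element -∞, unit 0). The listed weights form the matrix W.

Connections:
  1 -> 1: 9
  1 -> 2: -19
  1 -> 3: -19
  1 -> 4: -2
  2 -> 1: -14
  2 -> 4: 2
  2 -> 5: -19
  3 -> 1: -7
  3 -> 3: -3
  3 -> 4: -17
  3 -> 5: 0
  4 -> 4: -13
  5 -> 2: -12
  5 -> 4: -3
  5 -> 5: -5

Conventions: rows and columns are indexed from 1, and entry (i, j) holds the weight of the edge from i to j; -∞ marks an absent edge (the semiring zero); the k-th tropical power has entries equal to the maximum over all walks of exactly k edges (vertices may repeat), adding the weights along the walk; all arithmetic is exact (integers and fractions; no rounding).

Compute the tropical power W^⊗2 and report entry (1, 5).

W^⊗2:
  [18, -10, -10, 7, -19]
  [-5, -31, -33, -11, -24]
  [2, -12, -6, -3, -3]
  [-∞, -∞, -∞, -26, -∞]
  [-26, -17, -∞, -8, -10]
Key observation: the optimum is the walk 1->3->5, with weight (-19) + 0 = -19.
Optimal value attained by: walk 1->3->5.
Answer: (W^⊗2)[1][5] = -19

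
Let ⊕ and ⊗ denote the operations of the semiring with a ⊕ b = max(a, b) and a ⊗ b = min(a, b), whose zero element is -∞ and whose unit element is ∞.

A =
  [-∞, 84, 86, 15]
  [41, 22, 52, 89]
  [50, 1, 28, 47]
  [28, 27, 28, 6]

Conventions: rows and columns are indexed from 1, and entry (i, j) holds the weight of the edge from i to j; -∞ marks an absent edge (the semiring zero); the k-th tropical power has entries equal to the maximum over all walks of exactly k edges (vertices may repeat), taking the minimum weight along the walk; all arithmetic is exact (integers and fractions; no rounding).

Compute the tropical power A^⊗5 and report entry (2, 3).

A^⊗2:
  [50, 22, 52, 84]
  [50, 41, 41, 47]
  [28, 50, 50, 28]
  [28, 28, 28, 28]
A^⊗3:
  [50, 50, 50, 47]
  [41, 50, 50, 41]
  [50, 28, 50, 50]
  [28, 28, 28, 28]
A^⊗4:
  [50, 50, 50, 50]
  [50, 41, 50, 50]
  [50, 50, 50, 47]
  [28, 28, 28, 28]
A^⊗5:
  [50, 50, 50, 50]
  [50, 50, 50, 47]
  [50, 50, 50, 50]
  [28, 28, 28, 28]
Key observation: the optimum is the walk 2->3->1->3->1->3, with weight 52 min 50 min 86 min 50 min 86 = 50.
Optimal value attained by: walk 2->3->1->3->1->3.
Answer: (A^⊗5)[2][3] = 50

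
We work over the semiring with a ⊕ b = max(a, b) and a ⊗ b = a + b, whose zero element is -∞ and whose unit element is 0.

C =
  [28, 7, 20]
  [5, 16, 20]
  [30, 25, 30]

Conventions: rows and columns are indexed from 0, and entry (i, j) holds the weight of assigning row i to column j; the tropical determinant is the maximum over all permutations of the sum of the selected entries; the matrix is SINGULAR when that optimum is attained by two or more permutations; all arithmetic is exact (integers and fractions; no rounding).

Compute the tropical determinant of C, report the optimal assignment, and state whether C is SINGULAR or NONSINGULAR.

σ = (0, 1, 2): 28 + 16 + 30 = 74
σ = (0, 2, 1): 28 + 20 + 25 = 73
σ = (1, 0, 2): 7 + 5 + 30 = 42
σ = (1, 2, 0): 7 + 20 + 30 = 57
σ = (2, 0, 1): 20 + 5 + 25 = 50
σ = (2, 1, 0): 20 + 16 + 30 = 66
Optimal value attained by: σ = (0, 1, 2).
Answer: det⊕(C) = 74; verdict: NONSINGULAR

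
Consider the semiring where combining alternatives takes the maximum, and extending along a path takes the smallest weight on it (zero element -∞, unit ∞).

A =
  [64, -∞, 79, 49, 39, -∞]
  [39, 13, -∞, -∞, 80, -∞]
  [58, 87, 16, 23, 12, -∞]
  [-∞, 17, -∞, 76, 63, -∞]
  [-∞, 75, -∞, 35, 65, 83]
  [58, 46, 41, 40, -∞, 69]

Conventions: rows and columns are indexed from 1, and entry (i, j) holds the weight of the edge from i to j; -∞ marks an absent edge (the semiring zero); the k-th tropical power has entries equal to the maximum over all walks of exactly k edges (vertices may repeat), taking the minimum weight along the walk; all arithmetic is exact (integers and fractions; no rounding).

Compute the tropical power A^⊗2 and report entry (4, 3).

A^⊗2:
  [64, 79, 64, 49, 49, 39]
  [39, 75, 39, 39, 65, 80]
  [58, 17, 58, 49, 80, 12]
  [17, 63, -∞, 76, 63, 63]
  [58, 65, 41, 40, 75, 69]
  [58, 46, 58, 49, 46, 69]
Key observation: no walk of exactly 2 edges connects these vertices, so the entry is the semiring zero.
Answer: (A^⊗2)[4][3] = -∞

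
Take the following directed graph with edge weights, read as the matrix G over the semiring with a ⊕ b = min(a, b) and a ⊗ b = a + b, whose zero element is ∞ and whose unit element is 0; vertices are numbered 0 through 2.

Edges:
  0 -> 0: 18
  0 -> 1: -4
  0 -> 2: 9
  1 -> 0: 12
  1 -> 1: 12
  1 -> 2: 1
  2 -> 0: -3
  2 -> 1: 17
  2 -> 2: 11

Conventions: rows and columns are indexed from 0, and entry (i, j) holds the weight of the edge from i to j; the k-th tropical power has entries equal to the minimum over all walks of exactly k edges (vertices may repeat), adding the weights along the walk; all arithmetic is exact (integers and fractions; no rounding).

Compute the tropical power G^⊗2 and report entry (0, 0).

G^⊗2:
  [6, 8, -3]
  [-2, 8, 12]
  [8, -7, 6]
Key observation: the optimum is the walk 0->2->0, with weight 9 + (-3) = 6.
Optimal value attained by: walk 0->2->0.
Answer: (G^⊗2)[0][0] = 6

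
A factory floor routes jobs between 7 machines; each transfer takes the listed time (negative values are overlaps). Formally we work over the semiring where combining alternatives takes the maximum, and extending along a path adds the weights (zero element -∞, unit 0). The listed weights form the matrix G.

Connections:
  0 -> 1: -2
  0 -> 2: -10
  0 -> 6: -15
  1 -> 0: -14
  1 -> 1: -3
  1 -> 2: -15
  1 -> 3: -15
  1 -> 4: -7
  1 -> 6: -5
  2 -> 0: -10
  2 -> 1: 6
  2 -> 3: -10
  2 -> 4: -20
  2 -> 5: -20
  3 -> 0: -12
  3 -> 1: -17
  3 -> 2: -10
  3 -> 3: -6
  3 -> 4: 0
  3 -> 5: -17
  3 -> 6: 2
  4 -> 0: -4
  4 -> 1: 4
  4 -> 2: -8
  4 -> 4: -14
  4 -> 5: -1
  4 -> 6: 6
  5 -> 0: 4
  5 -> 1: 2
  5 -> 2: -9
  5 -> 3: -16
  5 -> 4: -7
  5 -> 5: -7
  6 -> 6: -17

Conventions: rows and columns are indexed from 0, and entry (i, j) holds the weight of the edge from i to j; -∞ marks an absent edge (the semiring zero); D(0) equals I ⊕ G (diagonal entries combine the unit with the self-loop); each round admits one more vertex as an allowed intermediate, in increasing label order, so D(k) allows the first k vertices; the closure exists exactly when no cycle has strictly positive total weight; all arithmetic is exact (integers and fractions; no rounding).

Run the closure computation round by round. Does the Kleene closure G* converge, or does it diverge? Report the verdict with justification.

D(0):
  [0, -2, -10, -∞, -∞, -∞, -15]
  [-14, 0, -15, -15, -7, -∞, -5]
  [-10, 6, 0, -10, -20, -20, -∞]
  [-12, -17, -10, 0, 0, -17, 2]
  [-4, 4, -8, -∞, 0, -1, 6]
  [4, 2, -9, -16, -7, 0, -∞]
  [-∞, -∞, -∞, -∞, -∞, -∞, 0]
D(1):
  [0, -2, -10, -∞, -∞, -∞, -15]
  [-14, 0, -15, -15, -7, -∞, -5]
  [-10, 6, 0, -10, -20, -20, -25]
  [-12, -14, -10, 0, 0, -17, 2]
  [-4, 4, -8, -∞, 0, -1, 6]
  [4, 2, -6, -16, -7, 0, -11]
  [-∞, -∞, -∞, -∞, -∞, -∞, 0]
D(2):
  [0, -2, -10, -17, -9, -∞, -7]
  [-14, 0, -15, -15, -7, -∞, -5]
  [-8, 6, 0, -9, -1, -20, 1]
  [-12, -14, -10, 0, 0, -17, 2]
  [-4, 4, -8, -11, 0, -1, 6]
  [4, 2, -6, -13, -5, 0, -3]
  [-∞, -∞, -∞, -∞, -∞, -∞, 0]
D(3):
  [0, -2, -10, -17, -9, -30, -7]
  [-14, 0, -15, -15, -7, -35, -5]
  [-8, 6, 0, -9, -1, -20, 1]
  [-12, -4, -10, 0, 0, -17, 2]
  [-4, 4, -8, -11, 0, -1, 6]
  [4, 2, -6, -13, -5, 0, -3]
  [-∞, -∞, -∞, -∞, -∞, -∞, 0]
D(4):
  [0, -2, -10, -17, -9, -30, -7]
  [-14, 0, -15, -15, -7, -32, -5]
  [-8, 6, 0, -9, -1, -20, 1]
  [-12, -4, -10, 0, 0, -17, 2]
  [-4, 4, -8, -11, 0, -1, 6]
  [4, 2, -6, -13, -5, 0, -3]
  [-∞, -∞, -∞, -∞, -∞, -∞, 0]
D(5):
  [0, -2, -10, -17, -9, -10, -3]
  [-11, 0, -15, -15, -7, -8, -1]
  [-5, 6, 0, -9, -1, -2, 5]
  [-4, 4, -8, 0, 0, -1, 6]
  [-4, 4, -8, -11, 0, -1, 6]
  [4, 2, -6, -13, -5, 0, 1]
  [-∞, -∞, -∞, -∞, -∞, -∞, 0]
D(6):
  [0, -2, -10, -17, -9, -10, -3]
  [-4, 0, -14, -15, -7, -8, -1]
  [2, 6, 0, -9, -1, -2, 5]
  [3, 4, -7, 0, 0, -1, 6]
  [3, 4, -7, -11, 0, -1, 6]
  [4, 2, -6, -13, -5, 0, 1]
  [-∞, -∞, -∞, -∞, -∞, -∞, 0]
D(7):
  [0, -2, -10, -17, -9, -10, -3]
  [-4, 0, -14, -15, -7, -8, -1]
  [2, 6, 0, -9, -1, -2, 5]
  [3, 4, -7, 0, 0, -1, 6]
  [3, 4, -7, -11, 0, -1, 6]
  [4, 2, -6, -13, -5, 0, 1]
  [-∞, -∞, -∞, -∞, -∞, -∞, 0]
Key observation: every diagonal entry stays at the unit through all rounds, so no improving cycle exists.
Answer: CONVERGES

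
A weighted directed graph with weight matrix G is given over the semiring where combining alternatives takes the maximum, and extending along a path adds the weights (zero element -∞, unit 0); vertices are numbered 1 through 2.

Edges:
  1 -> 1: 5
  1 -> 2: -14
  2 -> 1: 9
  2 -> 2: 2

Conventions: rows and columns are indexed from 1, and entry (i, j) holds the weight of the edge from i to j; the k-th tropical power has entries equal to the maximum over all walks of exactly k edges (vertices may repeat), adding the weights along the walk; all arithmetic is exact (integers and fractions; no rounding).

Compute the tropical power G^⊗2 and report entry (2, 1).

G^⊗2:
  [10, -9]
  [14, 4]
Key observation: the optimum is the walk 2->1->1, with weight 9 + 5 = 14.
Optimal value attained by: walk 2->1->1.
Answer: (G^⊗2)[2][1] = 14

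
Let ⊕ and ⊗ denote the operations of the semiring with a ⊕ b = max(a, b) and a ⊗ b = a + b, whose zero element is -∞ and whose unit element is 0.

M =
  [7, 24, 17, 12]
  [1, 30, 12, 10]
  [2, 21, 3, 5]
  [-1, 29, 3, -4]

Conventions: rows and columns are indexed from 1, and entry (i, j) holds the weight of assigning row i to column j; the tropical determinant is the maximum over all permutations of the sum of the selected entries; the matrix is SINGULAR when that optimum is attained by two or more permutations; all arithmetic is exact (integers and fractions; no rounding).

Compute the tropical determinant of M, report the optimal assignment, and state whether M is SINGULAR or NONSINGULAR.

σ = (1, 2, 3, 4): 7 + 30 + 3 + (-4) = 36
σ = (1, 2, 4, 3): 7 + 30 + 5 + 3 = 45
σ = (1, 3, 2, 4): 7 + 12 + 21 + (-4) = 36
σ = (1, 3, 4, 2): 7 + 12 + 5 + 29 = 53
σ = (1, 4, 2, 3): 7 + 10 + 21 + 3 = 41
σ = (1, 4, 3, 2): 7 + 10 + 3 + 29 = 49
σ = (2, 1, 3, 4): 24 + 1 + 3 + (-4) = 24
σ = (2, 1, 4, 3): 24 + 1 + 5 + 3 = 33
σ = (2, 3, 1, 4): 24 + 12 + 2 + (-4) = 34
σ = (2, 3, 4, 1): 24 + 12 + 5 + (-1) = 40
σ = (2, 4, 1, 3): 24 + 10 + 2 + 3 = 39
σ = (2, 4, 3, 1): 24 + 10 + 3 + (-1) = 36
σ = (3, 1, 2, 4): 17 + 1 + 21 + (-4) = 35
σ = (3, 1, 4, 2): 17 + 1 + 5 + 29 = 52
σ = (3, 2, 1, 4): 17 + 30 + 2 + (-4) = 45
σ = (3, 2, 4, 1): 17 + 30 + 5 + (-1) = 51
σ = (3, 4, 1, 2): 17 + 10 + 2 + 29 = 58
σ = (3, 4, 2, 1): 17 + 10 + 21 + (-1) = 47
σ = (4, 1, 2, 3): 12 + 1 + 21 + 3 = 37
σ = (4, 1, 3, 2): 12 + 1 + 3 + 29 = 45
σ = (4, 2, 1, 3): 12 + 30 + 2 + 3 = 47
σ = (4, 2, 3, 1): 12 + 30 + 3 + (-1) = 44
σ = (4, 3, 1, 2): 12 + 12 + 2 + 29 = 55
σ = (4, 3, 2, 1): 12 + 12 + 21 + (-1) = 44
Optimal value attained by: σ = (3, 4, 1, 2).
Answer: det⊕(M) = 58; verdict: NONSINGULAR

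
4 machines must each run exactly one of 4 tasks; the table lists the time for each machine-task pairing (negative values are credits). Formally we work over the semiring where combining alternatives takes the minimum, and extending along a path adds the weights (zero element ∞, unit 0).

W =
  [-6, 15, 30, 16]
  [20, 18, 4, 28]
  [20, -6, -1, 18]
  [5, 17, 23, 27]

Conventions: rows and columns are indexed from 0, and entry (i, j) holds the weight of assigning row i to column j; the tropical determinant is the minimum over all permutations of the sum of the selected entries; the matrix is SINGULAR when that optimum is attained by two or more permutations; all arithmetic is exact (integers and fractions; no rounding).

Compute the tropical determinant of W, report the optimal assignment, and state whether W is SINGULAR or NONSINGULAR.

σ = (0, 1, 2, 3): (-6) + 18 + (-1) + 27 = 38
σ = (0, 1, 3, 2): (-6) + 18 + 18 + 23 = 53
σ = (0, 2, 1, 3): (-6) + 4 + (-6) + 27 = 19
σ = (0, 2, 3, 1): (-6) + 4 + 18 + 17 = 33
σ = (0, 3, 1, 2): (-6) + 28 + (-6) + 23 = 39
σ = (0, 3, 2, 1): (-6) + 28 + (-1) + 17 = 38
σ = (1, 0, 2, 3): 15 + 20 + (-1) + 27 = 61
σ = (1, 0, 3, 2): 15 + 20 + 18 + 23 = 76
σ = (1, 2, 0, 3): 15 + 4 + 20 + 27 = 66
σ = (1, 2, 3, 0): 15 + 4 + 18 + 5 = 42
σ = (1, 3, 0, 2): 15 + 28 + 20 + 23 = 86
σ = (1, 3, 2, 0): 15 + 28 + (-1) + 5 = 47
σ = (2, 0, 1, 3): 30 + 20 + (-6) + 27 = 71
σ = (2, 0, 3, 1): 30 + 20 + 18 + 17 = 85
σ = (2, 1, 0, 3): 30 + 18 + 20 + 27 = 95
σ = (2, 1, 3, 0): 30 + 18 + 18 + 5 = 71
σ = (2, 3, 0, 1): 30 + 28 + 20 + 17 = 95
σ = (2, 3, 1, 0): 30 + 28 + (-6) + 5 = 57
σ = (3, 0, 1, 2): 16 + 20 + (-6) + 23 = 53
σ = (3, 0, 2, 1): 16 + 20 + (-1) + 17 = 52
σ = (3, 1, 0, 2): 16 + 18 + 20 + 23 = 77
σ = (3, 1, 2, 0): 16 + 18 + (-1) + 5 = 38
σ = (3, 2, 0, 1): 16 + 4 + 20 + 17 = 57
σ = (3, 2, 1, 0): 16 + 4 + (-6) + 5 = 19
Optimal value attained by: σ = (0, 2, 1, 3).
Answer: det⊕(W) = 19; verdict: SINGULAR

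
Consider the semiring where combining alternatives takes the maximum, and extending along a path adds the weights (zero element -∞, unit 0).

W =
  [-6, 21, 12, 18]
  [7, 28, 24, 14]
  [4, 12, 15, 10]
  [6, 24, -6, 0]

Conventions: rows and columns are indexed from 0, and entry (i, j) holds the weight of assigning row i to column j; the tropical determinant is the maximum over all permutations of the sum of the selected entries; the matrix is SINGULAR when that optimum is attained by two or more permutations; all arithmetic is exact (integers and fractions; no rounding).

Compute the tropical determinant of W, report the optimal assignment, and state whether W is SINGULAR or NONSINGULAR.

σ = (0, 1, 2, 3): (-6) + 28 + 15 + 0 = 37
σ = (0, 1, 3, 2): (-6) + 28 + 10 + (-6) = 26
σ = (0, 2, 1, 3): (-6) + 24 + 12 + 0 = 30
σ = (0, 2, 3, 1): (-6) + 24 + 10 + 24 = 52
σ = (0, 3, 1, 2): (-6) + 14 + 12 + (-6) = 14
σ = (0, 3, 2, 1): (-6) + 14 + 15 + 24 = 47
σ = (1, 0, 2, 3): 21 + 7 + 15 + 0 = 43
σ = (1, 0, 3, 2): 21 + 7 + 10 + (-6) = 32
σ = (1, 2, 0, 3): 21 + 24 + 4 + 0 = 49
σ = (1, 2, 3, 0): 21 + 24 + 10 + 6 = 61
σ = (1, 3, 0, 2): 21 + 14 + 4 + (-6) = 33
σ = (1, 3, 2, 0): 21 + 14 + 15 + 6 = 56
σ = (2, 0, 1, 3): 12 + 7 + 12 + 0 = 31
σ = (2, 0, 3, 1): 12 + 7 + 10 + 24 = 53
σ = (2, 1, 0, 3): 12 + 28 + 4 + 0 = 44
σ = (2, 1, 3, 0): 12 + 28 + 10 + 6 = 56
σ = (2, 3, 0, 1): 12 + 14 + 4 + 24 = 54
σ = (2, 3, 1, 0): 12 + 14 + 12 + 6 = 44
σ = (3, 0, 1, 2): 18 + 7 + 12 + (-6) = 31
σ = (3, 0, 2, 1): 18 + 7 + 15 + 24 = 64
σ = (3, 1, 0, 2): 18 + 28 + 4 + (-6) = 44
σ = (3, 1, 2, 0): 18 + 28 + 15 + 6 = 67
σ = (3, 2, 0, 1): 18 + 24 + 4 + 24 = 70
σ = (3, 2, 1, 0): 18 + 24 + 12 + 6 = 60
Optimal value attained by: σ = (3, 2, 0, 1).
Answer: det⊕(W) = 70; verdict: NONSINGULAR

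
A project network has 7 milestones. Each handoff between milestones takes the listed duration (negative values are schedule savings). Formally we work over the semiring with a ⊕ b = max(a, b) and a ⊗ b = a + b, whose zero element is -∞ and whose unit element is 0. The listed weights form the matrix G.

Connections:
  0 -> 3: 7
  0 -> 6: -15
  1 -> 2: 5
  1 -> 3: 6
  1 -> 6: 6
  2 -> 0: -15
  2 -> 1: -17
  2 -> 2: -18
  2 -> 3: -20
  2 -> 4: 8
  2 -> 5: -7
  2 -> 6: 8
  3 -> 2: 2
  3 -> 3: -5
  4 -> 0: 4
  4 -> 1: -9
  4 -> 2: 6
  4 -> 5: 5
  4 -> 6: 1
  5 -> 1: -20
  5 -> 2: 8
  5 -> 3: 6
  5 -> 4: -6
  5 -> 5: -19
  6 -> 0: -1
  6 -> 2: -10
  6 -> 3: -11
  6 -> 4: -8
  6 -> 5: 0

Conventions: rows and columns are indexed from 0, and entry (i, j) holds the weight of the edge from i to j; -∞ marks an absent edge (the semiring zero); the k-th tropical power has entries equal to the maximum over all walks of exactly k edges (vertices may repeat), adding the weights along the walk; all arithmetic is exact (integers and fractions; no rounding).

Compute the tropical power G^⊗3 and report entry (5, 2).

G^⊗2:
  [-16, -∞, 9, 2, -23, -15, -∞]
  [5, -12, 8, 1, 13, 6, 13]
  [12, -1, 14, -1, 0, 13, 9]
  [-13, -15, -3, -10, 10, -5, 10]
  [0, -11, 13, 11, 14, 1, 14]
  [-2, -9, 8, 1, 16, 1, 16]
  [-4, -17, 8, 6, -2, -3, -2]
G^⊗3:
  [-6, -8, 4, -3, 17, 2, 17]
  [17, 4, 19, 12, 16, 18, 16]
  [8, -3, 21, 19, 22, 9, 22]
  [14, 1, 16, 1, 5, 15, 11]
  [18, 5, 20, 7, 21, 19, 21]
  [20, 7, 22, 7, 16, 21, 17]
  [2, -9, 8, 3, 16, 3, 16]
Key observation: the optimum is the walk 5->2->4->2, with weight 8 + 8 + 6 = 22.
Optimal value attained by: walk 5->2->4->2.
Answer: (G^⊗3)[5][2] = 22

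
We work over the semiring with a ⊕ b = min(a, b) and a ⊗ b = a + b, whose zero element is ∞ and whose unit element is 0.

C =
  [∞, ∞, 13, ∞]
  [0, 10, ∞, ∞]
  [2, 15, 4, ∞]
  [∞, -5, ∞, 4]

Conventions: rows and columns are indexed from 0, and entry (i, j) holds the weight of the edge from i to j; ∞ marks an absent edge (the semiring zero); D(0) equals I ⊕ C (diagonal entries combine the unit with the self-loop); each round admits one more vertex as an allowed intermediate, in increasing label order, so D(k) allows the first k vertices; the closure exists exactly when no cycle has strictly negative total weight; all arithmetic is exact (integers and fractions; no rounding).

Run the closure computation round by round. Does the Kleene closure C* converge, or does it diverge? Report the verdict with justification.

D(0):
  [0, ∞, 13, ∞]
  [0, 0, ∞, ∞]
  [2, 15, 0, ∞]
  [∞, -5, ∞, 0]
D(1):
  [0, ∞, 13, ∞]
  [0, 0, 13, ∞]
  [2, 15, 0, ∞]
  [∞, -5, ∞, 0]
D(2):
  [0, ∞, 13, ∞]
  [0, 0, 13, ∞]
  [2, 15, 0, ∞]
  [-5, -5, 8, 0]
D(3):
  [0, 28, 13, ∞]
  [0, 0, 13, ∞]
  [2, 15, 0, ∞]
  [-5, -5, 8, 0]
D(4):
  [0, 28, 13, ∞]
  [0, 0, 13, ∞]
  [2, 15, 0, ∞]
  [-5, -5, 8, 0]
Key observation: every diagonal entry stays at the unit through all rounds, so no improving cycle exists.
Answer: CONVERGES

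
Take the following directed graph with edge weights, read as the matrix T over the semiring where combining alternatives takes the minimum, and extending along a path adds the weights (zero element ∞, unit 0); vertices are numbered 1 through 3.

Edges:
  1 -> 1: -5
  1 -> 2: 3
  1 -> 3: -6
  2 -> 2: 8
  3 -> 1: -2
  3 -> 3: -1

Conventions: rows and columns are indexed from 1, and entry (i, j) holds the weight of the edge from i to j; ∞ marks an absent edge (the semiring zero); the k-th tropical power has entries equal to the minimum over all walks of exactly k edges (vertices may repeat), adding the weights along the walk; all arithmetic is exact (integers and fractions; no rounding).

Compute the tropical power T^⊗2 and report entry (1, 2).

T^⊗2:
  [-10, -2, -11]
  [∞, 16, ∞]
  [-7, 1, -8]
Key observation: the optimum is the walk 1->1->2, with weight (-5) + 3 = -2.
Optimal value attained by: walk 1->1->2.
Answer: (T^⊗2)[1][2] = -2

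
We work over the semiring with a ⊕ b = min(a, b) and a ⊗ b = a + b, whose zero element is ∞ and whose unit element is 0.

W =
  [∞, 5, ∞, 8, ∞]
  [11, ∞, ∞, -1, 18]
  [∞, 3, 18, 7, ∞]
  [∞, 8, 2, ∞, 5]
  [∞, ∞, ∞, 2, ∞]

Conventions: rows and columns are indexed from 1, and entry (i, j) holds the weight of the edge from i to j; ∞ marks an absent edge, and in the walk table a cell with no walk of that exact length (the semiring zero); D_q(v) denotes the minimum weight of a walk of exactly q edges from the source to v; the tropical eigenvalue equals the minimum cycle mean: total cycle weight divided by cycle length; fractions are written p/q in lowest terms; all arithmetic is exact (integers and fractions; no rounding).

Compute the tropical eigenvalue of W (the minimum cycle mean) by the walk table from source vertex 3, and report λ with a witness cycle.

q=0: [∞, ∞, 0, ∞, ∞]
q=1: [∞, 3, 18, 7, ∞]
q=2: [14, 15, 9, 2, 12]
q=3: [26, 10, 4, 14, 7]
q=4: [21, 7, 16, 9, 19]
q=5: [18, 17, 11, 6, 14]
Optimal cycle mean attained by: cycle 2->4->3->2, total (-1) + 2 + 3, length 3.
Answer: λ = 4/3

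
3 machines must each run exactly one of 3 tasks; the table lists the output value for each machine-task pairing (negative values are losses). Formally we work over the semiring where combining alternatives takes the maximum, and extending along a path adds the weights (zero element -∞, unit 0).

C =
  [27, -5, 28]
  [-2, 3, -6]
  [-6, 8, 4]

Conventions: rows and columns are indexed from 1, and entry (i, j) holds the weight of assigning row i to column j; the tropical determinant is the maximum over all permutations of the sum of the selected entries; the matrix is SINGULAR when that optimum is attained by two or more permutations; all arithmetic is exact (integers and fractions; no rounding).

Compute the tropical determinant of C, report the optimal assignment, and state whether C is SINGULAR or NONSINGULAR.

σ = (1, 2, 3): 27 + 3 + 4 = 34
σ = (1, 3, 2): 27 + (-6) + 8 = 29
σ = (2, 1, 3): (-5) + (-2) + 4 = -3
σ = (2, 3, 1): (-5) + (-6) + (-6) = -17
σ = (3, 1, 2): 28 + (-2) + 8 = 34
σ = (3, 2, 1): 28 + 3 + (-6) = 25
Optimal value attained by: σ = (1, 2, 3).
Answer: det⊕(C) = 34; verdict: SINGULAR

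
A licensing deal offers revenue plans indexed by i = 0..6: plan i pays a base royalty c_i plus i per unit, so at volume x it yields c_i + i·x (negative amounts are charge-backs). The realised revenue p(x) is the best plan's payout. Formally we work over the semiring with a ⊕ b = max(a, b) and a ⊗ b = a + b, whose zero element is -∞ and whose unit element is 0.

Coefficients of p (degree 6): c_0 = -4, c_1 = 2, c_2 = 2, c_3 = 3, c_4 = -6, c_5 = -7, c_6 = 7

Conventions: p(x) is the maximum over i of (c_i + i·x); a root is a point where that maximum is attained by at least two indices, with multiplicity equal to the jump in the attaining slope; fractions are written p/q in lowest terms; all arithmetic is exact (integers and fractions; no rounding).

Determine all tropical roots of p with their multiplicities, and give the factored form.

hull edge (i=0, c=-4) to (i=1, c=2): slope 6, span 1
hull edge (i=1, c=2) to (i=6, c=7): slope 1, span 5
Factored form: p(x) = 7 ⊗ (x ⊕ (-6)) ⊗ (x ⊕ (-1)) ⊗ (x ⊕ (-1)) ⊗ (x ⊕ (-1)) ⊗ (x ⊕ (-1)) ⊗ (x ⊕ (-1))
Answer: roots = -6 (mult 1), -1 (mult 5)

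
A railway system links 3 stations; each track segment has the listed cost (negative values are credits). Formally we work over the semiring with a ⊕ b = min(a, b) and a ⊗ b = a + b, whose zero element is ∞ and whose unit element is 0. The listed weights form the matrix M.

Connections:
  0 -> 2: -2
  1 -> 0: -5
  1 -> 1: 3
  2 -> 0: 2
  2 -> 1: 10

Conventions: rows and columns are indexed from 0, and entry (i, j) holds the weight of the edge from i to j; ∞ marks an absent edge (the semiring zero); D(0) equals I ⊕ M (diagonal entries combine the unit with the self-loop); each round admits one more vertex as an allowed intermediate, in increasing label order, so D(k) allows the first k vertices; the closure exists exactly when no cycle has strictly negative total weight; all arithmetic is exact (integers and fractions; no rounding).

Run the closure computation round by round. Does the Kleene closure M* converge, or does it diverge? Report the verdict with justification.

D(0):
  [0, ∞, -2]
  [-5, 0, ∞]
  [2, 10, 0]
D(1):
  [0, ∞, -2]
  [-5, 0, -7]
  [2, 10, 0]
D(2):
  [0, ∞, -2]
  [-5, 0, -7]
  [2, 10, 0]
D(3):
  [0, 8, -2]
  [-5, 0, -7]
  [2, 10, 0]
Key observation: every diagonal entry stays at the unit through all rounds, so no improving cycle exists.
Answer: CONVERGES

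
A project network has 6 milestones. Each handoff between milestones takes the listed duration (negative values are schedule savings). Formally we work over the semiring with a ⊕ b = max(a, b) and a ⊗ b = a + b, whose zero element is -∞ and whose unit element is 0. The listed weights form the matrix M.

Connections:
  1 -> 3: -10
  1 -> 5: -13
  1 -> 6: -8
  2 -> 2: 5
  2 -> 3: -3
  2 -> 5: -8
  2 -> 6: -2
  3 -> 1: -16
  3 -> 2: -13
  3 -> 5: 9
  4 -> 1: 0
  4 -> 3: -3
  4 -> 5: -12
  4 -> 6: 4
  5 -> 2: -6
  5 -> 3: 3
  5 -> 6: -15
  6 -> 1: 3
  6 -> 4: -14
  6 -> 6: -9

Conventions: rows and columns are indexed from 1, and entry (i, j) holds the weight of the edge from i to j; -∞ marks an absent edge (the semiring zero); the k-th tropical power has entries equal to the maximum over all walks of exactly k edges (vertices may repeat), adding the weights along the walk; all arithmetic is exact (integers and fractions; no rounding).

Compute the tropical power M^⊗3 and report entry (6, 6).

M^⊗2:
  [-5, -19, -10, -22, -1, -17]
  [1, 10, 2, -16, 6, 3]
  [-∞, 3, 12, -∞, -21, -6]
  [7, -16, -9, -10, 6, -5]
  [-12, -1, -9, -29, 12, -8]
  [-6, -∞, -7, -23, -10, -5]
M^⊗3:
  [-14, -7, 2, -31, -1, -13]
  [6, 15, 9, -11, 11, 8]
  [-3, 8, 0, -20, 21, 1]
  [-2, 0, 9, -19, 0, -1]
  [-5, 6, 15, -22, 0, -3]
  [-2, -16, -7, -19, 2, -14]
Key observation: the optimum is the walk 6->1->6->6, with weight 3 + (-8) + (-9) = -14.
Optimal value attained by: walk 6->1->6->6.
Answer: (M^⊗3)[6][6] = -14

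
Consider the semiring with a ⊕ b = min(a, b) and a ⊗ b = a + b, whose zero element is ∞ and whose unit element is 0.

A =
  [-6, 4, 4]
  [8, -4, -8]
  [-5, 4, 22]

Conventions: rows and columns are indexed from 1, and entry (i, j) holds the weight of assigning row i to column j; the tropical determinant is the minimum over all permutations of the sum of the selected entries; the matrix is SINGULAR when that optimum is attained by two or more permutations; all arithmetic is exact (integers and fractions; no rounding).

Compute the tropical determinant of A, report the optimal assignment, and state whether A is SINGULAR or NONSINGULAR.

σ = (1, 2, 3): (-6) + (-4) + 22 = 12
σ = (1, 3, 2): (-6) + (-8) + 4 = -10
σ = (2, 1, 3): 4 + 8 + 22 = 34
σ = (2, 3, 1): 4 + (-8) + (-5) = -9
σ = (3, 1, 2): 4 + 8 + 4 = 16
σ = (3, 2, 1): 4 + (-4) + (-5) = -5
Optimal value attained by: σ = (1, 3, 2).
Answer: det⊕(A) = -10; verdict: NONSINGULAR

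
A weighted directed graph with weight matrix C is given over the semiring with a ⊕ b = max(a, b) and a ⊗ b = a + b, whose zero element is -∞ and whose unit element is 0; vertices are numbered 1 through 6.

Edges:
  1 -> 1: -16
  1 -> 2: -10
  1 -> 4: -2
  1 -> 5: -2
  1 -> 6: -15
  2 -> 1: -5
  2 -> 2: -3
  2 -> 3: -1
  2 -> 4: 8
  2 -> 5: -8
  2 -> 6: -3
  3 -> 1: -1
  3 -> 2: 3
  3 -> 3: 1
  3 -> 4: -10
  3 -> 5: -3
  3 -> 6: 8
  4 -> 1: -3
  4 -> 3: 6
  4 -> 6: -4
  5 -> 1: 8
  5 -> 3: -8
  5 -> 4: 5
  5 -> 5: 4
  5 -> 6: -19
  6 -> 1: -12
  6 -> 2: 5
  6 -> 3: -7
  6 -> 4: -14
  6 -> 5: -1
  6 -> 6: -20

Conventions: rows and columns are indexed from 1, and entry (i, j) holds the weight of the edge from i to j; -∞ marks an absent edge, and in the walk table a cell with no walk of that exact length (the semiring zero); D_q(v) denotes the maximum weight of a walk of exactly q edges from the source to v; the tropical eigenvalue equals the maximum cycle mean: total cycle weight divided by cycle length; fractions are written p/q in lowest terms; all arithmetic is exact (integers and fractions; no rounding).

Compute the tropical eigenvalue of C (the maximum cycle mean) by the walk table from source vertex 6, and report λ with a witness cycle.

q=0: [-∞, -∞, -∞, -∞, -∞, 0]
q=1: [-12, 5, -7, -14, -1, -20]
q=2: [7, 2, 4, 13, 3, 2]
q=3: [11, 7, 19, 10, 7, 12]
q=4: [18, 22, 20, 15, 16, 27]
q=5: [24, 32, 21, 30, 26, 28]
q=6: [34, 33, 36, 40, 30, 29]
Optimal cycle mean attained by: cycle 2->4->3->6->2, total 8 + 6 + 8 + 5, length 4.
Answer: λ = 27/4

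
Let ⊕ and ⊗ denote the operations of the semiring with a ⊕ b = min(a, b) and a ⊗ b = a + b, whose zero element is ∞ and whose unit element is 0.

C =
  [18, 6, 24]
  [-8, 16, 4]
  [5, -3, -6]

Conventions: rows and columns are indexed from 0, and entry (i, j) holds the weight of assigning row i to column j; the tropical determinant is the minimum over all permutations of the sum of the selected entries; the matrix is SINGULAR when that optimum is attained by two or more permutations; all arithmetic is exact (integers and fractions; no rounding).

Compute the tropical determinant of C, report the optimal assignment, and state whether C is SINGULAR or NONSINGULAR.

σ = (0, 1, 2): 18 + 16 + (-6) = 28
σ = (0, 2, 1): 18 + 4 + (-3) = 19
σ = (1, 0, 2): 6 + (-8) + (-6) = -8
σ = (1, 2, 0): 6 + 4 + 5 = 15
σ = (2, 0, 1): 24 + (-8) + (-3) = 13
σ = (2, 1, 0): 24 + 16 + 5 = 45
Optimal value attained by: σ = (1, 0, 2).
Answer: det⊕(C) = -8; verdict: NONSINGULAR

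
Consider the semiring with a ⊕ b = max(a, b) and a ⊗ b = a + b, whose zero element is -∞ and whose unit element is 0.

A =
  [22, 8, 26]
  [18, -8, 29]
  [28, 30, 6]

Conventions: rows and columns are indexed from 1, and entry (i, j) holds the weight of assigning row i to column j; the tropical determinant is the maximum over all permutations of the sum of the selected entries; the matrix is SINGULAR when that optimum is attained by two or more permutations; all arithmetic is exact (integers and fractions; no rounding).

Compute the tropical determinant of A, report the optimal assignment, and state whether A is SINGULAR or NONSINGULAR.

σ = (1, 2, 3): 22 + (-8) + 6 = 20
σ = (1, 3, 2): 22 + 29 + 30 = 81
σ = (2, 1, 3): 8 + 18 + 6 = 32
σ = (2, 3, 1): 8 + 29 + 28 = 65
σ = (3, 1, 2): 26 + 18 + 30 = 74
σ = (3, 2, 1): 26 + (-8) + 28 = 46
Optimal value attained by: σ = (1, 3, 2).
Answer: det⊕(A) = 81; verdict: NONSINGULAR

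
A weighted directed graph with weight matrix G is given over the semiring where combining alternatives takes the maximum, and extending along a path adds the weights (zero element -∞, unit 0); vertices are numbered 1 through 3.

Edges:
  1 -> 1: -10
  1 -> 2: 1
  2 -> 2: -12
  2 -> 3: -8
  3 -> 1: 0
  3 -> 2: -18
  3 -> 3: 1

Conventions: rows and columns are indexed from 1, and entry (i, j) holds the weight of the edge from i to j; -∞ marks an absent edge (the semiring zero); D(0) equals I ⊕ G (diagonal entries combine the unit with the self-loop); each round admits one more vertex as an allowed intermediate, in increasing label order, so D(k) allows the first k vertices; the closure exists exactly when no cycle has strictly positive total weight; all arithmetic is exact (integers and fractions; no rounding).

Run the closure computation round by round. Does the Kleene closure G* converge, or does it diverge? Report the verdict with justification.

Detection: at round 0, diagonal entry (3, 3) turns strictly positive.
Key observation: the cycle 3->3 has total weight 1, which is strictly positive.
Answer: DIVERGES — positive cycle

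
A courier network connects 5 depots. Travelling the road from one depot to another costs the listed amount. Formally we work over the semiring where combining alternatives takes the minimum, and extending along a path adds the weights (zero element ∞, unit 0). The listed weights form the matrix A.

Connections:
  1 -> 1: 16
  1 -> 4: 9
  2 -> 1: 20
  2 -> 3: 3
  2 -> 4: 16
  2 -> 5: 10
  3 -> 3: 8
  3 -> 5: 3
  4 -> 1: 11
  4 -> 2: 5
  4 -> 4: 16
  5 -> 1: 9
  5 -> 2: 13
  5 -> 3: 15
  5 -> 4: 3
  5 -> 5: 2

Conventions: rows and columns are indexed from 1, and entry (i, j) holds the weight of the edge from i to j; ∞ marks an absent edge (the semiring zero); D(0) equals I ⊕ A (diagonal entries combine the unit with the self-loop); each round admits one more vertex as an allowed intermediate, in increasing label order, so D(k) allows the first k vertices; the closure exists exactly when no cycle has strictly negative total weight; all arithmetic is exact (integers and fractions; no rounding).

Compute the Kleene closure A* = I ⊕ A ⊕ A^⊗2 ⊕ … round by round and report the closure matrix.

D(0):
  [0, ∞, ∞, 9, ∞]
  [20, 0, 3, 16, 10]
  [∞, ∞, 0, ∞, 3]
  [11, 5, ∞, 0, ∞]
  [9, 13, 15, 3, 0]
D(1):
  [0, ∞, ∞, 9, ∞]
  [20, 0, 3, 16, 10]
  [∞, ∞, 0, ∞, 3]
  [11, 5, ∞, 0, ∞]
  [9, 13, 15, 3, 0]
D(2):
  [0, ∞, ∞, 9, ∞]
  [20, 0, 3, 16, 10]
  [∞, ∞, 0, ∞, 3]
  [11, 5, 8, 0, 15]
  [9, 13, 15, 3, 0]
D(3):
  [0, ∞, ∞, 9, ∞]
  [20, 0, 3, 16, 6]
  [∞, ∞, 0, ∞, 3]
  [11, 5, 8, 0, 11]
  [9, 13, 15, 3, 0]
D(4):
  [0, 14, 17, 9, 20]
  [20, 0, 3, 16, 6]
  [∞, ∞, 0, ∞, 3]
  [11, 5, 8, 0, 11]
  [9, 8, 11, 3, 0]
D(5):
  [0, 14, 17, 9, 20]
  [15, 0, 3, 9, 6]
  [12, 11, 0, 6, 3]
  [11, 5, 8, 0, 11]
  [9, 8, 11, 3, 0]
Answer: A* = [[0, 14, 17, 9, 20], [15, 0, 3, 9, 6], [12, 11, 0, 6, 3], [11, 5, 8, 0, 11], [9, 8, 11, 3, 0]]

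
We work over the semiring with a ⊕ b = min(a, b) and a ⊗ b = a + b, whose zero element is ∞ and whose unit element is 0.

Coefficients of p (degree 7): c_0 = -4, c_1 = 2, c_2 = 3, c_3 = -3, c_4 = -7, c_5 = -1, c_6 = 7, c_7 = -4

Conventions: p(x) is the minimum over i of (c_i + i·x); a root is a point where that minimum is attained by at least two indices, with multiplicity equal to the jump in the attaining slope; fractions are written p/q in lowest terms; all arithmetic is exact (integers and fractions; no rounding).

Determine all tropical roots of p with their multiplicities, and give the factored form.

hull edge (i=0, c=-4) to (i=4, c=-7): slope -3/4, span 4
hull edge (i=4, c=-7) to (i=7, c=-4): slope 1, span 3
Factored form: p(x) = -4 ⊗ (x ⊕ (-1)) ⊗ (x ⊕ (-1)) ⊗ (x ⊕ (-1)) ⊗ (x ⊕ 3/4) ⊗ (x ⊕ 3/4) ⊗ (x ⊕ 3/4) ⊗ (x ⊕ 3/4)
Answer: roots = -1 (mult 3), 3/4 (mult 4)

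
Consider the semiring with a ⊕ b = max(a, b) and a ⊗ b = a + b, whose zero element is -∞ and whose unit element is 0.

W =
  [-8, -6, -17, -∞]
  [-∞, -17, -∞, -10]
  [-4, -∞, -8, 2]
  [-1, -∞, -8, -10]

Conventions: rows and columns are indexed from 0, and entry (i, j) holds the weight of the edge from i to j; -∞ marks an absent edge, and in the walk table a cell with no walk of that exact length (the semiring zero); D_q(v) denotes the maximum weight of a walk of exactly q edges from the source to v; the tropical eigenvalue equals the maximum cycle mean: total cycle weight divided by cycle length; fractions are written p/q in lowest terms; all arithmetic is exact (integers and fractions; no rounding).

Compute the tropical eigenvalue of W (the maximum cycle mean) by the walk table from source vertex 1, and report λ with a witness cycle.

q=0: [-∞, 0, -∞, -∞]
q=1: [-∞, -17, -∞, -10]
q=2: [-11, -34, -18, -20]
q=3: [-19, -17, -26, -16]
q=4: [-17, -25, -24, -24]
Optimal cycle mean attained by: cycle 2->3->2, total 2 + (-8), length 2.
Answer: λ = -3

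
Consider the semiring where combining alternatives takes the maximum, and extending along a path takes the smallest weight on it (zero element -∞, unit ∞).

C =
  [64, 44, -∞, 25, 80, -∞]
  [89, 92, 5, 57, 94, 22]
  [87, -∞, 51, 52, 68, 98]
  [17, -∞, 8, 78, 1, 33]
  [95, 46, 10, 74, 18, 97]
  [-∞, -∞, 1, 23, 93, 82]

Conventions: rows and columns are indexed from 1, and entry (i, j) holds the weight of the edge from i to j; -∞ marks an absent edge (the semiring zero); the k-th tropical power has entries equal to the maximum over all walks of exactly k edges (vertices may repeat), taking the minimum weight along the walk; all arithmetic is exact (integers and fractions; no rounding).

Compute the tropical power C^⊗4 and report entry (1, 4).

C^⊗2:
  [80, 46, 10, 74, 64, 80]
  [94, 92, 10, 74, 92, 94]
  [68, 46, 51, 68, 93, 82]
  [17, 17, 8, 78, 33, 33]
  [64, 46, 10, 74, 93, 82]
  [93, 46, 10, 74, 82, 93]
C^⊗3:
  [64, 46, 10, 74, 80, 80]
  [92, 92, 10, 74, 93, 92]
  [93, 46, 51, 74, 82, 93]
  [33, 33, 10, 78, 33, 33]
  [93, 46, 10, 74, 82, 93]
  [82, 46, 10, 74, 93, 82]
C^⊗4:
  [80, 46, 10, 74, 80, 80]
  [93, 92, 10, 74, 92, 93]
  [82, 46, 51, 74, 93, 82]
  [33, 33, 10, 78, 33, 33]
  [82, 46, 10, 74, 93, 82]
  [93, 46, 10, 74, 82, 93]
Key observation: the optimum is the walk 1->5->1->5->4, with weight 80 min 95 min 80 min 74 = 74.
Optimal value attained by: walk 1->5->1->5->4.
Answer: (C^⊗4)[1][4] = 74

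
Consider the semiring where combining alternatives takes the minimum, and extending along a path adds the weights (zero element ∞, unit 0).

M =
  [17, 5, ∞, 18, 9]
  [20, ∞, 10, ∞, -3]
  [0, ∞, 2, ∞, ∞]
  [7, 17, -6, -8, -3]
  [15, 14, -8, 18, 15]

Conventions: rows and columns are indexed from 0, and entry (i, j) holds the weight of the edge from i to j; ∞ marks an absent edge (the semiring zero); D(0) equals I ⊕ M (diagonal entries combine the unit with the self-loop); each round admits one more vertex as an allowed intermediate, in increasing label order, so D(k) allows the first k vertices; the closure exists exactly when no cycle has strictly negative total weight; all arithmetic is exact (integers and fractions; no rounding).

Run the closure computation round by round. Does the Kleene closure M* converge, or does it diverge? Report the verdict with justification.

Detection: at round 0, diagonal entry (3, 3) turns strictly negative.
Key observation: the cycle 3->3 has total weight (-8), which is strictly negative.
Answer: DIVERGES — negative cycle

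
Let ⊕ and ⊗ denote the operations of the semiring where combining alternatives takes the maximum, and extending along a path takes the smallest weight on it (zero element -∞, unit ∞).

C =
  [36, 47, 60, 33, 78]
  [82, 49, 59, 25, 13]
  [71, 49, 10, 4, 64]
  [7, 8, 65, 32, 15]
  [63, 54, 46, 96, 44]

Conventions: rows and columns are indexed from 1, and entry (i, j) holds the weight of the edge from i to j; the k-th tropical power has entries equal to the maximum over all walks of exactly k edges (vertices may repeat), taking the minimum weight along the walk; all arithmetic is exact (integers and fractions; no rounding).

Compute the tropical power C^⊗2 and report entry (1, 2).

C^⊗2:
  [63, 54, 47, 78, 60]
  [59, 49, 60, 33, 78]
  [63, 54, 60, 64, 71]
  [65, 49, 32, 32, 64]
  [54, 49, 65, 44, 63]
Key observation: the optimum is the walk 1->5->2, with weight 78 min 54 = 54.
Optimal value attained by: walk 1->5->2.
Answer: (C^⊗2)[1][2] = 54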